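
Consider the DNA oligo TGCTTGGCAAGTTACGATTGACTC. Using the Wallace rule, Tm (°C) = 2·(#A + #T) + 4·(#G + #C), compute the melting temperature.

70°C

Scanning the sequence gives T=8, G=6, A=5, C=5.
AT pairs contribute 13, GC pairs contribute 11.
Tm = 2(13) + 4(11) = 26 + 44 = 70°C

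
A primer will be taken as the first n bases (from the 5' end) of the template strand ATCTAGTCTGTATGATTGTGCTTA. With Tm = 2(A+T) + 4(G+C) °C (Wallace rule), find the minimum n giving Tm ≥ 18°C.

n = 7

First 6 bases: ATCTAG → Tm = 16°C (< 18°C)
First 7 bases: ATCTAGT → Tm = 18°C (≥ 18°C)
Each additional base adds 2°C (A/T) or 4°C (G/C), so Tm is non-decreasing in n; n = 7 is the first length to reach 18°C.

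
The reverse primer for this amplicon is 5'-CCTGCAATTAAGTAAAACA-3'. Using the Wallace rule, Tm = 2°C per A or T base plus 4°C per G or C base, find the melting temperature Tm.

50°C

C=4, G=2, A=9, T=4
So N_AT = 13 and N_GC = 6.
Tm = 4·6 + 2·13 = 24 + 26 = 50°C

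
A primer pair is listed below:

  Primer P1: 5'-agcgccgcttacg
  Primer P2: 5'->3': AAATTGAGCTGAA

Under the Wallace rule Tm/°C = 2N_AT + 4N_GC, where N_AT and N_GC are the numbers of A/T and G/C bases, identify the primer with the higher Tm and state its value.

Primer P1, 44°C

Primer P1: A+T=4, G+C=9 → Tm = 2(4)+4(9) = 44°C
Primer P2: A+T=9, G+C=4 → Tm = 2(9)+4(4) = 34°C
44°C vs 34°C → primer P1 is higher.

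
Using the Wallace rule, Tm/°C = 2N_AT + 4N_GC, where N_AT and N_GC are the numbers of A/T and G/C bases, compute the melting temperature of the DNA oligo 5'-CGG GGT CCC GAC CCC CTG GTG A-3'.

Scanning the sequence gives G=8, T=3, A=2, C=9.
So N_AT = 5 and N_GC = 17.
Tm = 2(5) + 4(17) = 10 + 68 = 78°C

78°C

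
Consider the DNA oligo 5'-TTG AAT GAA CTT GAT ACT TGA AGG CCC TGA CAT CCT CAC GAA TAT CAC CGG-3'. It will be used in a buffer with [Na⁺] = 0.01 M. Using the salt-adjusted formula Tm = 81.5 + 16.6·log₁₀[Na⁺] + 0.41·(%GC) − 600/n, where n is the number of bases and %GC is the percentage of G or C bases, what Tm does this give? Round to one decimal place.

Length n = 51. T=13, A=15, G=10, C=13
G+C = 23, so %GC = 23/51 × 100 = 45.098%
Salt term: 16.6 × (-2) = -33.2
GC term: 0.41 × 45.098 = 18.49; length term: −600/51 = −11.765
Tm = 81.5 + (-33.2) + 18.49 − 11.765 = 55.025 → 55.0°C

55.0°C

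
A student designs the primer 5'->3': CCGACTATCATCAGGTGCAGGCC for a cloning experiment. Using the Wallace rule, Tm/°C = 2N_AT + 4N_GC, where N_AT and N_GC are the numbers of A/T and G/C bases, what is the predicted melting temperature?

74°C

Scanning the sequence gives G=6, A=5, T=4, C=8.
AT pairs contribute 9, GC pairs contribute 14.
Tm = 2×9 + 4×14 = 74°C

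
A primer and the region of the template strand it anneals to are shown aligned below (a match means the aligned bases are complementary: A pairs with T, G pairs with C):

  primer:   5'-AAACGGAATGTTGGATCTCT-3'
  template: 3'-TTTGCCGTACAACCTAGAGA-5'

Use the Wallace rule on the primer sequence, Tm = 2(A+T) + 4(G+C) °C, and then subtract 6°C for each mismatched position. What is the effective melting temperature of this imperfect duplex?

Primer base counts: A=6, T=6, G=5, C=3 → A+T=12, G+C=8
Perfect-match Tm = 2(12) + 4(8) = 24 + 32 = 56°C
Mismatches (positions where the bases are not complementary): 1 (at position 7)
Effective Tm = 56 − 1×6 = 56 − 6 = 50°C

50°C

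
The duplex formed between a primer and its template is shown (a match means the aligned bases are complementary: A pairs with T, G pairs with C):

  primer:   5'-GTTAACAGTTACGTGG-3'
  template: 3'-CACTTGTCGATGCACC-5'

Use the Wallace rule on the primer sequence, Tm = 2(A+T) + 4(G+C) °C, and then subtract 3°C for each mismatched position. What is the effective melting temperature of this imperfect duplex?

Primer base counts: A=4, T=5, G=5, C=2 → A+T=9, G+C=7
Perfect-match Tm = 2(9) + 4(7) = 18 + 28 = 46°C
Mismatches (positions where the bases are not complementary): 2 (at positions 3, 9)
Effective Tm = 46 − 2×3 = 46 − 6 = 40°C

40°C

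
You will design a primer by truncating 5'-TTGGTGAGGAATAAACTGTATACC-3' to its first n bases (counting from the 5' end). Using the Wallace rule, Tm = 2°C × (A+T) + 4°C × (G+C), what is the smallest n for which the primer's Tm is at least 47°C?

n = 18

First 17 bases: TTGGTGAGGAATAAACT → Tm = 46°C (< 47°C)
First 18 bases: TTGGTGAGGAATAAACTG → Tm = 50°C (≥ 47°C)
Each additional base adds 2°C (A/T) or 4°C (G/C), so Tm is non-decreasing in n; n = 18 is the first length to reach 47°C.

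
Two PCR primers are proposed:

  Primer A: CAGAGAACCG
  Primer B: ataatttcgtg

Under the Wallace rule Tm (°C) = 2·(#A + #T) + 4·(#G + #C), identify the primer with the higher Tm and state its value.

Primer A: A+T=4, G+C=6 → Tm = 2(4)+4(6) = 32°C
Primer B: A+T=8, G+C=3 → Tm = 2(8)+4(3) = 28°C
32°C vs 28°C → primer A is higher.

Primer A, 32°C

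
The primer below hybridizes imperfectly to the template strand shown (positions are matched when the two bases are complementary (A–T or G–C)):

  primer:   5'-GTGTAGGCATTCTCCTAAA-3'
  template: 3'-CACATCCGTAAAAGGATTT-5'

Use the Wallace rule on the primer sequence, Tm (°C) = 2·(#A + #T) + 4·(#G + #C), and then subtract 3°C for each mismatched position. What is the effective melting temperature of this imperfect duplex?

Primer base counts: A=5, T=6, G=4, C=4 → A+T=11, G+C=8
Perfect-match Tm = 2(11) + 4(8) = 22 + 32 = 54°C
Mismatches (positions where the bases are not complementary): 1 (at position 12)
Effective Tm = 54 − 1×3 = 54 − 3 = 51°C

51°C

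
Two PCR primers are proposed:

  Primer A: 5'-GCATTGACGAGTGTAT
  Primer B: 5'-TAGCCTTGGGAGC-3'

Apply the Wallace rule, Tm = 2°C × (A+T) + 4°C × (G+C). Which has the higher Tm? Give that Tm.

Primer A, 46°C

Primer A: A+T=9, G+C=7 → Tm = 2(9)+4(7) = 46°C
Primer B: A+T=5, G+C=8 → Tm = 2(5)+4(8) = 42°C
46°C vs 42°C → primer A is higher.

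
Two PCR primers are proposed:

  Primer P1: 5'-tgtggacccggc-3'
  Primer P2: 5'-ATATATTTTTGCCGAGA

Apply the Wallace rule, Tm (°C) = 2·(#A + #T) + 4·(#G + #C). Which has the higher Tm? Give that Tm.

Primer P1: A+T=3, G+C=9 → Tm = 2(3)+4(9) = 42°C
Primer P2: A+T=12, G+C=5 → Tm = 2(12)+4(5) = 44°C
42°C vs 44°C → primer P2 is higher.

Primer P2, 44°C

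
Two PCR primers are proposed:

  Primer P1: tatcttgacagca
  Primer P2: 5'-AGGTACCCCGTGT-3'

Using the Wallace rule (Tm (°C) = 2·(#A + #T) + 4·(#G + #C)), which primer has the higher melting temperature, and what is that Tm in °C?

Primer P2, 42°C

Primer P1: A+T=8, G+C=5 → Tm = 2(8)+4(5) = 36°C
Primer P2: A+T=5, G+C=8 → Tm = 2(5)+4(8) = 42°C
36°C vs 42°C → primer P2 is higher.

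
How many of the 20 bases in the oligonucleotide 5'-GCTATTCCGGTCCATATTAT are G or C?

8

Scanning the sequence gives T=8, C=5, A=4, G=3.
Total G or C: 3 + 5 = 8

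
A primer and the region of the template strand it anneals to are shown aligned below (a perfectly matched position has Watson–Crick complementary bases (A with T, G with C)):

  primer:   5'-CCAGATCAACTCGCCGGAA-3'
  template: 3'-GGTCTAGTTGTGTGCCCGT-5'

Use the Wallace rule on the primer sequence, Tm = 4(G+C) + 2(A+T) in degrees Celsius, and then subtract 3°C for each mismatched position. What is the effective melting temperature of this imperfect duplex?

Primer base counts: A=6, T=2, G=4, C=7 → A+T=8, G+C=11
Perfect-match Tm = 2(8) + 4(11) = 16 + 44 = 60°C
Mismatches (positions where the bases are not complementary): 4 (at positions 11, 13, 15, 18)
Effective Tm = 60 − 4×3 = 60 − 12 = 48°C

48°C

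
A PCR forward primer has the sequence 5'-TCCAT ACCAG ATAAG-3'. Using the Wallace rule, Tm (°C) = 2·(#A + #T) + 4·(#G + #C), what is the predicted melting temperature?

42°C

Counting bases: A=6, C=4, T=3, G=2
AT pairs contribute 9, GC pairs contribute 6.
Tm = 2(9) + 4(6) = 18 + 24 = 42°C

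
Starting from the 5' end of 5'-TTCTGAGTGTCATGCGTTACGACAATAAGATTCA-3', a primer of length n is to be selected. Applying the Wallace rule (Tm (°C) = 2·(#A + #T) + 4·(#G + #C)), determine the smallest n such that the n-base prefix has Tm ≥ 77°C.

n = 28

First 27 bases: TTCTGAGTGTCATGCGTTACGACAATA → Tm = 76°C (< 77°C)
First 28 bases: TTCTGAGTGTCATGCGTTACGACAATAA → Tm = 78°C (≥ 77°C)
Each additional base adds 2°C (A/T) or 4°C (G/C), so Tm is non-decreasing in n; n = 28 is the first length to reach 77°C.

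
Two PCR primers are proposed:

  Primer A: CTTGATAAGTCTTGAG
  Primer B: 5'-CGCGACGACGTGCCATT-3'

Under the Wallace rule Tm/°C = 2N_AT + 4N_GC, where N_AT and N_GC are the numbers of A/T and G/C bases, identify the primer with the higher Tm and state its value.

Primer A: A+T=10, G+C=6 → Tm = 2(10)+4(6) = 44°C
Primer B: A+T=6, G+C=11 → Tm = 2(6)+4(11) = 56°C
44°C vs 56°C → primer B is higher.

Primer B, 56°C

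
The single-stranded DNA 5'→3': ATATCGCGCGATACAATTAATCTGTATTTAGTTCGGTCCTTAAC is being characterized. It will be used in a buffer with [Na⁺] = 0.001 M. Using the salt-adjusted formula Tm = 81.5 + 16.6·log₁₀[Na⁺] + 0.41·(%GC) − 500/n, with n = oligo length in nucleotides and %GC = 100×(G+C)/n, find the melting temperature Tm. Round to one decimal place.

Length n = 44. Counting bases: A=12, G=7, T=16, C=9
G+C = 16, so %GC = 16/44 × 100 = 36.364%
Salt term: 16.6 × (-3) = -49.8
GC term: 0.41 × 36.364 = 14.909; length term: −500/44 = −11.364
Tm = 81.5 + (-49.8) + 14.909 − 11.364 = 35.245 → 35.2°C

35.2°C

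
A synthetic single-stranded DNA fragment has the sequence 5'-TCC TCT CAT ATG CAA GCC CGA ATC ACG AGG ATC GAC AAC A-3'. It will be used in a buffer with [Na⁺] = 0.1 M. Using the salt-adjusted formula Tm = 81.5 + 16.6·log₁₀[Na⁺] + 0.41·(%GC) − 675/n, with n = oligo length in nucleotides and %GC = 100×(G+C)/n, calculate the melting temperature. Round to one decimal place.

68.5°C

Length n = 40. Counting bases: G=7, C=13, A=13, T=7
G+C = 20, so %GC = 20/40 × 100 = 50%
Salt term: 16.6 × (-1) = -16.6
GC term: 0.41 × 50 = 20.5; length term: −675/40 = −16.875
Tm = 81.5 + (-16.6) + 20.5 − 16.875 = 68.525 → 68.5°C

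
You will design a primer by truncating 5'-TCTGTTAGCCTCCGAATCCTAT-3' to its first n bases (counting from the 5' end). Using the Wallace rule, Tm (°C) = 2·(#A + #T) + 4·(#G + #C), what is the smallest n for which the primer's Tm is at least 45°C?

First 14 bases: TCTGTTAGCCTCCG → Tm = 44°C (< 45°C)
First 15 bases: TCTGTTAGCCTCCGA → Tm = 46°C (≥ 45°C)
Each additional base adds 2°C (A/T) or 4°C (G/C), so Tm is non-decreasing in n; n = 15 is the first length to reach 45°C.

n = 15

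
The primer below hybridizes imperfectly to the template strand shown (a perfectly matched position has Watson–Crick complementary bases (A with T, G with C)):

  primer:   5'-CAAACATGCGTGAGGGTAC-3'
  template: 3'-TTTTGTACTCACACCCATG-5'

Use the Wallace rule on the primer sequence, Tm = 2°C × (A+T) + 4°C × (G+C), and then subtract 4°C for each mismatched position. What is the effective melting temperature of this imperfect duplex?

Primer base counts: A=6, T=3, G=6, C=4 → A+T=9, G+C=10
Perfect-match Tm = 2(9) + 4(10) = 18 + 40 = 58°C
Mismatches (positions where the bases are not complementary): 3 (at positions 1, 9, 13)
Effective Tm = 58 − 3×4 = 58 − 12 = 46°C

46°C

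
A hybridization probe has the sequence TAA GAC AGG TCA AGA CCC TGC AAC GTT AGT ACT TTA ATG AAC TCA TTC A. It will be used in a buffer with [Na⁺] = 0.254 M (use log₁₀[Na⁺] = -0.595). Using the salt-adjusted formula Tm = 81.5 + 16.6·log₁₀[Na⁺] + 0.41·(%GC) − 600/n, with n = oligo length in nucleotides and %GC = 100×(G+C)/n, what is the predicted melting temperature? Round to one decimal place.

75.3°C

Length n = 49. Base counts: A=17, T=13, C=11, G=8
G+C = 19, so %GC = 19/49 × 100 = 38.776%
Salt term: 16.6 × (-0.595) = -9.877
GC term: 0.41 × 38.776 = 15.898; length term: −600/49 = −12.245
Tm = 81.5 + (-9.877) + 15.898 − 12.245 = 75.276 → 75.3°C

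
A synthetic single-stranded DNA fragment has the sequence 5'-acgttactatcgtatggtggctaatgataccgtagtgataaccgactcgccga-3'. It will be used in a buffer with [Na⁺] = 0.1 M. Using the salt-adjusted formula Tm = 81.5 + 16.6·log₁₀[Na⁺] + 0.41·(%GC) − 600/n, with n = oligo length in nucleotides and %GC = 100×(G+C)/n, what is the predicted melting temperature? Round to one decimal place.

72.9°C

Length n = 53. T=14, A=14, C=12, G=13
G+C = 25, so %GC = 25/53 × 100 = 47.17%
Salt term: 16.6 × (-1) = -16.6
GC term: 0.41 × 47.17 = 19.34; length term: −600/53 = −11.321
Tm = 81.5 + (-16.6) + 19.34 − 11.321 = 72.919 → 72.9°C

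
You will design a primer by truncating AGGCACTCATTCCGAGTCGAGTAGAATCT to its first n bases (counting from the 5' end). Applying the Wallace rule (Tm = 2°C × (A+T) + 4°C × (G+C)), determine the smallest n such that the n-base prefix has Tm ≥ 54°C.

n = 18

First 17 bases: AGGCACTCATTCCGAGT → Tm = 52°C (< 54°C)
First 18 bases: AGGCACTCATTCCGAGTC → Tm = 56°C (≥ 54°C)
Each additional base adds 2°C (A/T) or 4°C (G/C), so Tm is non-decreasing in n; n = 18 is the first length to reach 54°C.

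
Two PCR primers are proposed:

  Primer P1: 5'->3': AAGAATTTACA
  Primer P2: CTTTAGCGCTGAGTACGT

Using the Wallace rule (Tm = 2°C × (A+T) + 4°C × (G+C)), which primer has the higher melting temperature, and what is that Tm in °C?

Primer P2, 54°C

Primer P1: A+T=9, G+C=2 → Tm = 2(9)+4(2) = 26°C
Primer P2: A+T=9, G+C=9 → Tm = 2(9)+4(9) = 54°C
26°C vs 54°C → primer P2 is higher.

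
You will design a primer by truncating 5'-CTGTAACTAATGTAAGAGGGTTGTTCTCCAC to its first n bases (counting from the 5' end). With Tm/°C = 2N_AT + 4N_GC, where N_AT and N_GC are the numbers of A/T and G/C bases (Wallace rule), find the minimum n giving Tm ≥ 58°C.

n = 21

First 20 bases: CTGTAACTAATGTAAGAGGG → Tm = 56°C (< 58°C)
First 21 bases: CTGTAACTAATGTAAGAGGGT → Tm = 58°C (≥ 58°C)
Since every base adds ≥2°C, Tm only increases with n, so the threshold is first crossed at n = 21.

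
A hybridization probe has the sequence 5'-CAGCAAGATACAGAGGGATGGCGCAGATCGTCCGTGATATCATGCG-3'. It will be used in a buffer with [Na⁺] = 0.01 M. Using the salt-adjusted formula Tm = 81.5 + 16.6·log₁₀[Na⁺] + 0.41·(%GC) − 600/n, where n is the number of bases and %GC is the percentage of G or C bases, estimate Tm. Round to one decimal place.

Length n = 46. Base counts: T=8, A=13, G=15, C=10
G+C = 25, so %GC = 25/46 × 100 = 54.348%
Salt term: 16.6 × (-2) = -33.2
GC term: 0.41 × 54.348 = 22.283; length term: −600/46 = −13.043
Tm = 81.5 + (-33.2) + 22.283 − 13.043 = 57.54 → 57.5°C

57.5°C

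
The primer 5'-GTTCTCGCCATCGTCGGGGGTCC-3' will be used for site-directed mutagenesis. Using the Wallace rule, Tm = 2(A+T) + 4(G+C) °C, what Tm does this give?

78°C

Scanning the sequence gives C=8, G=8, A=1, T=6.
AT pairs contribute 7, GC pairs contribute 16.
Tm = 2(7) + 4(16) = 14 + 64 = 78°C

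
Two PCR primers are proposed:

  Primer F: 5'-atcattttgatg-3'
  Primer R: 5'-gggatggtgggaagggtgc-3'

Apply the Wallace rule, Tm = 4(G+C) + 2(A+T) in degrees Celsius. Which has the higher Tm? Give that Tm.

Primer F: A+T=9, G+C=3 → Tm = 2(9)+4(3) = 30°C
Primer R: A+T=6, G+C=13 → Tm = 2(6)+4(13) = 64°C
30°C vs 64°C → primer R is higher.

Primer R, 64°C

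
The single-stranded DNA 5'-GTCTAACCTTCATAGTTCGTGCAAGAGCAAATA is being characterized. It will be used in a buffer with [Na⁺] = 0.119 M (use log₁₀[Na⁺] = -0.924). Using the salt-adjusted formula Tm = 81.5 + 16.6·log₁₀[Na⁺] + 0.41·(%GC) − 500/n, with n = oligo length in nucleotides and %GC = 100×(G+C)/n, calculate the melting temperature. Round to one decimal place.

Length n = 33. G=6, A=11, C=7, T=9
G+C = 13, so %GC = 13/33 × 100 = 39.394%
Salt term: 16.6 × (-0.924) = -15.338
GC term: 0.41 × 39.394 = 16.152; length term: −500/33 = −15.152
Tm = 81.5 + (-15.338) + 16.152 − 15.152 = 67.162 → 67.2°C

67.2°C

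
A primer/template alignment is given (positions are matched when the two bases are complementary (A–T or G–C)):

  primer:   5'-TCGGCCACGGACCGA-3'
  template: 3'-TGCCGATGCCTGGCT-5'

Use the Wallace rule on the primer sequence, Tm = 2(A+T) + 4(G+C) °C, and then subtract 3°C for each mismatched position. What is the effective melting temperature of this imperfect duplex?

Primer base counts: A=3, T=1, G=5, C=6 → A+T=4, G+C=11
Perfect-match Tm = 2(4) + 4(11) = 8 + 44 = 52°C
Mismatches (positions where the bases are not complementary): 2 (at positions 1, 6)
Effective Tm = 52 − 2×3 = 52 − 6 = 46°C

46°C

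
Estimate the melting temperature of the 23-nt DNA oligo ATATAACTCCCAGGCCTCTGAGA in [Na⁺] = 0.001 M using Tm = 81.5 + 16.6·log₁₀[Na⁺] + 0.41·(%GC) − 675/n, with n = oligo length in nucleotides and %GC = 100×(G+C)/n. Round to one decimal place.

22.0°C

Length n = 23. Base counts: A=7, G=4, C=7, T=5
G+C = 11, so %GC = 11/23 × 100 = 47.826%
Salt term: 16.6 × (-3) = -49.8
GC term: 0.41 × 47.826 = 19.609; length term: −675/23 = −29.348
Tm = 81.5 + (-49.8) + 19.609 − 29.348 = 21.961 → 22.0°C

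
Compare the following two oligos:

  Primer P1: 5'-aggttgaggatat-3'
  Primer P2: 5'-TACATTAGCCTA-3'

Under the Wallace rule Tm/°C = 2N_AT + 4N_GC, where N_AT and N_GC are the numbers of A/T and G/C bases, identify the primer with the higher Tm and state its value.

Primer P1, 36°C

Primer P1: A+T=8, G+C=5 → Tm = 2(8)+4(5) = 36°C
Primer P2: A+T=8, G+C=4 → Tm = 2(8)+4(4) = 32°C
36°C vs 32°C → primer P1 is higher.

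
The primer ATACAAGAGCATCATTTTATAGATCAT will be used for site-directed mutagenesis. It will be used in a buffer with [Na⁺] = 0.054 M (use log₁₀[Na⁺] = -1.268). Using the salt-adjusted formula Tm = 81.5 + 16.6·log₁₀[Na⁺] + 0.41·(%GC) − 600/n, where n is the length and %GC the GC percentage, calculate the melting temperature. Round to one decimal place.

Length n = 27. A=11, C=4, T=9, G=3
G+C = 7, so %GC = 7/27 × 100 = 25.926%
Salt term: 16.6 × (-1.268) = -21.049
GC term: 0.41 × 25.926 = 10.63; length term: −600/27 = −22.222
Tm = 81.5 + (-21.049) + 10.63 − 22.222 = 48.859 → 48.9°C

48.9°C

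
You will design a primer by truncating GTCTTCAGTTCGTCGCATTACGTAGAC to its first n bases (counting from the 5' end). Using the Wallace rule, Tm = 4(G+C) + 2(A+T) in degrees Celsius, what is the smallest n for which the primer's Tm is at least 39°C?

First 13 bases: GTCTTCAGTTCGT → Tm = 38°C (< 39°C)
First 14 bases: GTCTTCAGTTCGTC → Tm = 42°C (≥ 39°C)
Each additional base adds 2°C (A/T) or 4°C (G/C), so Tm is non-decreasing in n; n = 14 is the first length to reach 39°C.

n = 14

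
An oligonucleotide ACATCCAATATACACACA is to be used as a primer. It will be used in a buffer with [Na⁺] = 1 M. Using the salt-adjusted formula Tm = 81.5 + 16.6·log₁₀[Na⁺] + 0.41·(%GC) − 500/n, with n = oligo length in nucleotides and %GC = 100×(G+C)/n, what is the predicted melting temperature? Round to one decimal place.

67.4°C

Length n = 18. C=6, T=3, G=0, A=9
G+C = 6, so %GC = 6/18 × 100 = 33.333%
Salt term: 16.6 × (0) = 0
GC term: 0.41 × 33.333 = 13.667; length term: −500/18 = −27.778
Tm = 81.5 + (0) + 13.667 − 27.778 = 67.389 → 67.4°C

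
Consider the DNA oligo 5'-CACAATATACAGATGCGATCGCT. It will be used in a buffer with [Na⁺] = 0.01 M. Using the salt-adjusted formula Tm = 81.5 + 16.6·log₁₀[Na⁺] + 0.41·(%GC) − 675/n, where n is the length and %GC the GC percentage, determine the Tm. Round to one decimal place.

36.8°C

Length n = 23. Scanning the sequence gives A=8, C=6, T=5, G=4.
G+C = 10, so %GC = 10/23 × 100 = 43.478%
Salt term: 16.6 × (-2) = -33.2
GC term: 0.41 × 43.478 = 17.826; length term: −675/23 = −29.348
Tm = 81.5 + (-33.2) + 17.826 − 29.348 = 36.778 → 36.8°C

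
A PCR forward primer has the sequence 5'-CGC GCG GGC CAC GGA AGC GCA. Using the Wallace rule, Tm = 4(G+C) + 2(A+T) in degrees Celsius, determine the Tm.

C=8, A=4, T=0, G=9
AT pairs contribute 4, GC pairs contribute 17.
Tm = 4·17 + 2·4 = 68 + 8 = 76°C

76°C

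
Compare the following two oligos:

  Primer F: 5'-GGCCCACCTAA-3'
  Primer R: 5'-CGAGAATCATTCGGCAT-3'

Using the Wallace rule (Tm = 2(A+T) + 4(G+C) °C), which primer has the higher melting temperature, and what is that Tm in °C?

Primer R, 50°C

Primer F: A+T=4, G+C=7 → Tm = 2(4)+4(7) = 36°C
Primer R: A+T=9, G+C=8 → Tm = 2(9)+4(8) = 50°C
36°C vs 50°C → primer R is higher.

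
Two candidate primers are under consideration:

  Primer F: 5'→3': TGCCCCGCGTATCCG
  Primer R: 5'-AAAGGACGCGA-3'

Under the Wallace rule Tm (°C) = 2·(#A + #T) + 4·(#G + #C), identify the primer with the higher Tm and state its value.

Primer F: A+T=4, G+C=11 → Tm = 2(4)+4(11) = 52°C
Primer R: A+T=5, G+C=6 → Tm = 2(5)+4(6) = 34°C
52°C vs 34°C → primer F is higher.

Primer F, 52°C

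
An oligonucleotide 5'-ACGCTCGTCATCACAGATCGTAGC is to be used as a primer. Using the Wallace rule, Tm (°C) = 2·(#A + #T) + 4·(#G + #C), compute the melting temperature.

Base counts: T=5, G=5, C=8, A=6
So N_AT = 11 and N_GC = 13.
Tm = 2(11) + 4(13) = 22 + 52 = 74°C

74°C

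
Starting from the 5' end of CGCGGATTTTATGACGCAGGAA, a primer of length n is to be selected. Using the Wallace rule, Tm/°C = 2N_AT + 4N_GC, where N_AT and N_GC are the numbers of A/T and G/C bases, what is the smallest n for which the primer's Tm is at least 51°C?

First 16 bases: CGCGGATTTTATGACG → Tm = 48°C (< 51°C)
First 17 bases: CGCGGATTTTATGACGC → Tm = 52°C (≥ 51°C)
Each additional base adds 2°C (A/T) or 4°C (G/C), so Tm is non-decreasing in n; n = 17 is the first length to reach 51°C.

n = 17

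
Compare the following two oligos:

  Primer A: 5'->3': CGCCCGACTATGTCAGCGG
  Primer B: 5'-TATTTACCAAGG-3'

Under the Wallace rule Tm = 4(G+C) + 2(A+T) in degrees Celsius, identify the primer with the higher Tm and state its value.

Primer A: A+T=6, G+C=13 → Tm = 2(6)+4(13) = 64°C
Primer B: A+T=8, G+C=4 → Tm = 2(8)+4(4) = 32°C
64°C vs 32°C → primer A is higher.

Primer A, 64°C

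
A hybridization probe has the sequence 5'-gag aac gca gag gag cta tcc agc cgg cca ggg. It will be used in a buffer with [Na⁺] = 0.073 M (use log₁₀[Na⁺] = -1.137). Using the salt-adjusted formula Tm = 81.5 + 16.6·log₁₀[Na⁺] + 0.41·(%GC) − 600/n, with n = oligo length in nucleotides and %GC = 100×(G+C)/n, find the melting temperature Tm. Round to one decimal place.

71.8°C

Length n = 33. Counting bases: A=9, G=13, C=9, T=2
G+C = 22, so %GC = 22/33 × 100 = 66.667%
Salt term: 16.6 × (-1.137) = -18.874
GC term: 0.41 × 66.667 = 27.333; length term: −600/33 = −18.182
Tm = 81.5 + (-18.874) + 27.333 − 18.182 = 71.777 → 71.8°C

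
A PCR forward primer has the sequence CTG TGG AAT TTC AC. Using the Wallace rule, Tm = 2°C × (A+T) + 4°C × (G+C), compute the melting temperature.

40°C

Counting bases: A=3, G=3, C=3, T=5
AT pairs contribute 8, GC pairs contribute 6.
Tm = 4·6 + 2·8 = 24 + 16 = 40°C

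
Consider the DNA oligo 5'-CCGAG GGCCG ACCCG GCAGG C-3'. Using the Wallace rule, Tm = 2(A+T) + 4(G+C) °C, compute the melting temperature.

78°C

Scanning the sequence gives G=9, A=3, T=0, C=9.
A+T = 3, G+C = 18
Tm = 2×3 + 4×18 = 78°C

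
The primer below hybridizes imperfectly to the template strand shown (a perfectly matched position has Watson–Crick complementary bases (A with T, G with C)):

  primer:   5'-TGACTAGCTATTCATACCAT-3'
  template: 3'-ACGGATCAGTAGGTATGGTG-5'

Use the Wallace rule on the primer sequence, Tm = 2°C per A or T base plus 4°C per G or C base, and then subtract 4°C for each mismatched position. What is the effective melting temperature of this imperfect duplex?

34°C

Primer base counts: A=6, T=7, G=2, C=5 → A+T=13, G+C=7
Perfect-match Tm = 2(13) + 4(7) = 26 + 28 = 54°C
Mismatches (positions where the bases are not complementary): 5 (at positions 3, 8, 9, 12, 20)
Effective Tm = 54 − 5×4 = 54 − 20 = 34°C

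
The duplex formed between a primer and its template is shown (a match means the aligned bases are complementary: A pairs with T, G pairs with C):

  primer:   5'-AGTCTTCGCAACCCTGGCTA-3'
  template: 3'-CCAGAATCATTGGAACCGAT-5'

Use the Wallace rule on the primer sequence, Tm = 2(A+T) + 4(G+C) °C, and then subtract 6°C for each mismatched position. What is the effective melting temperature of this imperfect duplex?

Primer base counts: A=4, T=5, G=4, C=7 → A+T=9, G+C=11
Perfect-match Tm = 2(9) + 4(11) = 18 + 44 = 62°C
Mismatches (positions where the bases are not complementary): 4 (at positions 1, 7, 9, 14)
Effective Tm = 62 − 4×6 = 62 − 24 = 38°C

38°C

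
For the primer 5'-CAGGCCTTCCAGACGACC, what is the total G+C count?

Scanning the sequence gives C=8, T=2, A=4, G=4.
G+C = 4 + 8 = 12

12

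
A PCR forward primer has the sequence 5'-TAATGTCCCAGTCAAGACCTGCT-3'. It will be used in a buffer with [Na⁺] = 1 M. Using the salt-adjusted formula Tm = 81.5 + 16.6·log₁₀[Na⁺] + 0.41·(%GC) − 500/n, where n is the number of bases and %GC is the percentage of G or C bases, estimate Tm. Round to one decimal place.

79.4°C

Length n = 23. T=6, G=4, A=6, C=7
G+C = 11, so %GC = 11/23 × 100 = 47.826%
Salt term: 16.6 × (0) = 0
GC term: 0.41 × 47.826 = 19.609; length term: −500/23 = −21.739
Tm = 81.5 + (0) + 19.609 − 21.739 = 79.37 → 79.4°C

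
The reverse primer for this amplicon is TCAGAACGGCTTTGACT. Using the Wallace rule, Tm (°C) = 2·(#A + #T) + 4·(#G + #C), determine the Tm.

50°C

Base counts: G=4, C=4, T=5, A=4
A+T = 9, G+C = 8
Tm = 2×9 + 4×8 = 50°C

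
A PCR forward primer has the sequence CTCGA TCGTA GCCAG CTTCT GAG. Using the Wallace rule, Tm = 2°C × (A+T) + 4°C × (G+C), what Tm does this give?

Scanning the sequence gives C=7, T=6, G=6, A=4.
AT pairs contribute 10, GC pairs contribute 13.
Tm = 2(10) + 4(13) = 20 + 52 = 72°C

72°C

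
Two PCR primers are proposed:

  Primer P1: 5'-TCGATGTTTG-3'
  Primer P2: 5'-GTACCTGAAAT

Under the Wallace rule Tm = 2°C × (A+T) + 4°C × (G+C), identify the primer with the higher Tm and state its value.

Primer P2, 30°C

Primer P1: A+T=6, G+C=4 → Tm = 2(6)+4(4) = 28°C
Primer P2: A+T=7, G+C=4 → Tm = 2(7)+4(4) = 30°C
28°C vs 30°C → primer P2 is higher.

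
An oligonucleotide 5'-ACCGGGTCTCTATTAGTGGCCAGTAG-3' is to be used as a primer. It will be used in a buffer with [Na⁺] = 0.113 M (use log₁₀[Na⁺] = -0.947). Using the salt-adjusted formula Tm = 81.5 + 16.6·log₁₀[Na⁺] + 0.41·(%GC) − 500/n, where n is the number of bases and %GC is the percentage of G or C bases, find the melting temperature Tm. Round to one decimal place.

Length n = 26. Scanning the sequence gives A=5, C=6, T=7, G=8.
G+C = 14, so %GC = 14/26 × 100 = 53.846%
Salt term: 16.6 × (-0.947) = -15.72
GC term: 0.41 × 53.846 = 22.077; length term: −500/26 = −19.231
Tm = 81.5 + (-15.72) + 22.077 − 19.231 = 68.626 → 68.6°C

68.6°C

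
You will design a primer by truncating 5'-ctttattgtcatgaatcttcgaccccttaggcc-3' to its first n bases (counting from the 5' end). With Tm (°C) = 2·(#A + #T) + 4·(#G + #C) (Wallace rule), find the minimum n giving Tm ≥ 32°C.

First 12 bases: CTTTATTGTCAT → Tm = 30°C (< 32°C)
First 13 bases: CTTTATTGTCATG → Tm = 34°C (≥ 32°C)
Since every base adds ≥2°C, Tm only increases with n, so the threshold is first crossed at n = 13.

n = 13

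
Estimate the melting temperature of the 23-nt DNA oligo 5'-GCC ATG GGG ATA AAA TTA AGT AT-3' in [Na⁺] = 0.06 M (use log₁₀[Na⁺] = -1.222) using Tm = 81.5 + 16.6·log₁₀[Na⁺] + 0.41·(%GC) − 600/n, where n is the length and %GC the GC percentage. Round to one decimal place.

49.4°C

Length n = 23. Base counts: C=2, T=6, G=6, A=9
G+C = 8, so %GC = 8/23 × 100 = 34.783%
Salt term: 16.6 × (-1.222) = -20.285
GC term: 0.41 × 34.783 = 14.261; length term: −600/23 = −26.087
Tm = 81.5 + (-20.285) + 14.261 − 26.087 = 49.389 → 49.4°C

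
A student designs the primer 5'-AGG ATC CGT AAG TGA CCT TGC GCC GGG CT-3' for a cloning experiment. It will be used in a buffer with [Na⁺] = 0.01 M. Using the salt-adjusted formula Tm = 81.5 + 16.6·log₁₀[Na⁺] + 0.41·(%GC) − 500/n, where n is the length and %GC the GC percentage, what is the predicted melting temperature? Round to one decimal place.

56.5°C

Length n = 29. Scanning the sequence gives A=5, G=10, C=8, T=6.
G+C = 18, so %GC = 18/29 × 100 = 62.069%
Salt term: 16.6 × (-2) = -33.2
GC term: 0.41 × 62.069 = 25.448; length term: −500/29 = −17.241
Tm = 81.5 + (-33.2) + 25.448 − 17.241 = 56.507 → 56.5°C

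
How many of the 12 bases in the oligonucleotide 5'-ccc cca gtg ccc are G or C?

Scanning the sequence gives C=8, A=1, T=1, G=2.
G+C = 2 + 8 = 10

10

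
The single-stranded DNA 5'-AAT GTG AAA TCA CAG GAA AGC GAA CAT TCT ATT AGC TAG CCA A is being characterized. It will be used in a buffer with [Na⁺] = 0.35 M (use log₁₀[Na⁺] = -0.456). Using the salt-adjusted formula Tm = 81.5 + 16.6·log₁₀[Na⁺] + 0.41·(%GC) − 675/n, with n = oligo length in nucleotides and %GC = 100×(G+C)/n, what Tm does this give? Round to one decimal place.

Length n = 43. Base counts: G=8, T=9, A=18, C=8
G+C = 16, so %GC = 16/43 × 100 = 37.209%
Salt term: 16.6 × (-0.456) = -7.57
GC term: 0.41 × 37.209 = 15.256; length term: −675/43 = −15.698
Tm = 81.5 + (-7.57) + 15.256 − 15.698 = 73.488 → 73.5°C

73.5°C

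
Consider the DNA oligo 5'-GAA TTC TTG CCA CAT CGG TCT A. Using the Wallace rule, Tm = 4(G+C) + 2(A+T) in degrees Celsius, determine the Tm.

64°C

Scanning the sequence gives G=4, A=5, T=7, C=6.
A+T = 12, G+C = 10
Tm = 2×12 + 4×10 = 64°C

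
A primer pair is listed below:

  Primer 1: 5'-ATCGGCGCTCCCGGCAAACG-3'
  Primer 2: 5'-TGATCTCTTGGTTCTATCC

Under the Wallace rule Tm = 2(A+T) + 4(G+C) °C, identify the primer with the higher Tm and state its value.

Primer 1: A+T=6, G+C=14 → Tm = 2(6)+4(14) = 68°C
Primer 2: A+T=11, G+C=8 → Tm = 2(11)+4(8) = 54°C
68°C vs 54°C → primer 1 is higher.

Primer 1, 68°C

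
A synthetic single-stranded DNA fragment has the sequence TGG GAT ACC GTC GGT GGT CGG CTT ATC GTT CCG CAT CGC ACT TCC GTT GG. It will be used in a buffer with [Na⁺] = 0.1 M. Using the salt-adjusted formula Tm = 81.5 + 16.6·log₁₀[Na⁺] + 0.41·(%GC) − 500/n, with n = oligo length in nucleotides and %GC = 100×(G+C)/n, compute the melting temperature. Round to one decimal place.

Length n = 50. Base counts: G=16, T=15, A=5, C=14
G+C = 30, so %GC = 30/50 × 100 = 60%
Salt term: 16.6 × (-1) = -16.6
GC term: 0.41 × 60 = 24.6; length term: −500/50 = −10
Tm = 81.5 + (-16.6) + 24.6 − 10 = 79.5 → 79.5°C

79.5°C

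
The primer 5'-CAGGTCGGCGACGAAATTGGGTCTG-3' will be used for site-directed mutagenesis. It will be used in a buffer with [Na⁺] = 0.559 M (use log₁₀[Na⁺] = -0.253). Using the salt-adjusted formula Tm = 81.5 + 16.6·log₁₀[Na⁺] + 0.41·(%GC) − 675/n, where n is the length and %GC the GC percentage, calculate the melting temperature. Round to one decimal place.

Length n = 25. Base counts: T=5, G=10, C=5, A=5
G+C = 15, so %GC = 15/25 × 100 = 60%
Salt term: 16.6 × (-0.253) = -4.2
GC term: 0.41 × 60 = 24.6; length term: −675/25 = −27
Tm = 81.5 + (-4.2) + 24.6 − 27 = 74.9 → 74.9°C

74.9°C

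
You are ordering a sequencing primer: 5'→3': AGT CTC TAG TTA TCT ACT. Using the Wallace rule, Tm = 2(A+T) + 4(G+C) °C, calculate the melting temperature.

Counting bases: A=4, G=2, C=4, T=8
AT pairs contribute 12, GC pairs contribute 6.
Tm = 2(12) + 4(6) = 24 + 24 = 48°C

48°C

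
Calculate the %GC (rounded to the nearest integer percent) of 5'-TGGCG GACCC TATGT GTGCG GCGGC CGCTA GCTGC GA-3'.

Scanning the sequence gives T=7, A=4, C=11, G=15.
G+C = 15 + 11 = 26 out of 37 bases
%GC = 26/37 × 100 = 70.27% ≈ 70%

70%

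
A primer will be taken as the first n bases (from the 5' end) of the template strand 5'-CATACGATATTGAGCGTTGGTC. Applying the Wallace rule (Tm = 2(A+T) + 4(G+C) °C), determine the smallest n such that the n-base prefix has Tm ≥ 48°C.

First 16 bases: CATACGATATTGAGCG → Tm = 46°C (< 48°C)
First 17 bases: CATACGATATTGAGCGT → Tm = 48°C (≥ 48°C)
Each additional base adds 2°C (A/T) or 4°C (G/C), so Tm is non-decreasing in n; n = 17 is the first length to reach 48°C.

n = 17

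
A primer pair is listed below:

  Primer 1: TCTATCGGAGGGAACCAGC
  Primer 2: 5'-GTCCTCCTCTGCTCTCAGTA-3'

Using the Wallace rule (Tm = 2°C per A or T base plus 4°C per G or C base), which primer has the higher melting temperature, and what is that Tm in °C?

Primer 2, 62°C

Primer 1: A+T=8, G+C=11 → Tm = 2(8)+4(11) = 60°C
Primer 2: A+T=9, G+C=11 → Tm = 2(9)+4(11) = 62°C
60°C vs 62°C → primer 2 is higher.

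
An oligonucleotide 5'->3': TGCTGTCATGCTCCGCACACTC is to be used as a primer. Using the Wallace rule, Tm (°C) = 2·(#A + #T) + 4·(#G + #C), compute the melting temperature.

Counting bases: G=4, C=9, T=6, A=3
So N_AT = 9 and N_GC = 13.
Tm = 4·13 + 2·9 = 52 + 18 = 70°C

70°C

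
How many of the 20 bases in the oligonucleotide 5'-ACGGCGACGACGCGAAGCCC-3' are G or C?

G=7, A=5, C=8, T=0
Total G or C: 7 + 8 = 15

15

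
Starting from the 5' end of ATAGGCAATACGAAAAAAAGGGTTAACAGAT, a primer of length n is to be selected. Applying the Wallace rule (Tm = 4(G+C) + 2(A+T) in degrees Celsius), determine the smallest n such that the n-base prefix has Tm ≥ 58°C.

n = 22

First 21 bases: ATAGGCAATACGAAAAAAAGG → Tm = 56°C (< 58°C)
First 22 bases: ATAGGCAATACGAAAAAAAGGG → Tm = 60°C (≥ 58°C)
Since every base adds ≥2°C, Tm only increases with n, so the threshold is first crossed at n = 22.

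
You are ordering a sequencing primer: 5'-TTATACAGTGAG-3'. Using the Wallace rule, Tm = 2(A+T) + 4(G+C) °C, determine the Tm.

Counting bases: C=1, T=4, A=4, G=3
AT pairs contribute 8, GC pairs contribute 4.
Tm = 2(8) + 4(4) = 16 + 16 = 32°C

32°C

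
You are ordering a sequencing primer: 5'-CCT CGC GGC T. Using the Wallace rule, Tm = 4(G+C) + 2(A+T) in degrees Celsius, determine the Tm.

36°C

Counting bases: C=5, G=3, A=0, T=2
So N_AT = 2 and N_GC = 8.
Tm = 2×2 + 4×8 = 36°C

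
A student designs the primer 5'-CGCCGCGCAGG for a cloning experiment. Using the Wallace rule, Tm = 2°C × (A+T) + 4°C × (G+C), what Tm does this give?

42°C

Base counts: G=5, C=5, A=1, T=0
A+T = 1, G+C = 10
Tm = 4·10 + 2·1 = 40 + 2 = 42°C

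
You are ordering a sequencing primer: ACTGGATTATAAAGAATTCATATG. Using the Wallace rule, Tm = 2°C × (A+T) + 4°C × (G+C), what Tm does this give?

60°C

T=8, G=4, C=2, A=10
So N_AT = 18 and N_GC = 6.
Tm = 2(18) + 4(6) = 36 + 24 = 60°C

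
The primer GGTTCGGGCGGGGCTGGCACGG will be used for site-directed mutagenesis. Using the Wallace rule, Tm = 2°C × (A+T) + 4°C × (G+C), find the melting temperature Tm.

Base counts: G=13, T=3, C=5, A=1
So N_AT = 4 and N_GC = 18.
Tm = 2×4 + 4×18 = 80°C

80°C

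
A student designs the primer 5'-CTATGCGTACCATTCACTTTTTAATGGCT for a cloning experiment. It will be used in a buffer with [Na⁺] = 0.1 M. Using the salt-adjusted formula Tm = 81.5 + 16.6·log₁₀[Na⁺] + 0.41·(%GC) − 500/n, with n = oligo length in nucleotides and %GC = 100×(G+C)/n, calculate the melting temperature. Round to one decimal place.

63.2°C

Length n = 29. Counting bases: T=12, A=6, G=4, C=7
G+C = 11, so %GC = 11/29 × 100 = 37.931%
Salt term: 16.6 × (-1) = -16.6
GC term: 0.41 × 37.931 = 15.552; length term: −500/29 = −17.241
Tm = 81.5 + (-16.6) + 15.552 − 17.241 = 63.211 → 63.2°C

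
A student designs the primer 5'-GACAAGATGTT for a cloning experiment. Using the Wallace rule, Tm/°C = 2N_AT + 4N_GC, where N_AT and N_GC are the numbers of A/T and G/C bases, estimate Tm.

Scanning the sequence gives A=4, C=1, T=3, G=3.
AT pairs contribute 7, GC pairs contribute 4.
Tm = 4·4 + 2·7 = 16 + 14 = 30°C

30°C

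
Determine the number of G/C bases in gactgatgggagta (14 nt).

7

Scanning the sequence gives T=3, G=6, C=1, A=4.
Total G or C: 6 + 1 = 7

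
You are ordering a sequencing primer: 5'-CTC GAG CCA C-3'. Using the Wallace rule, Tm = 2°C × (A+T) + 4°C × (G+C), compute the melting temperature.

34°C

Counting bases: T=1, A=2, C=5, G=2
AT pairs contribute 3, GC pairs contribute 7.
Tm = 4·7 + 2·3 = 28 + 6 = 34°C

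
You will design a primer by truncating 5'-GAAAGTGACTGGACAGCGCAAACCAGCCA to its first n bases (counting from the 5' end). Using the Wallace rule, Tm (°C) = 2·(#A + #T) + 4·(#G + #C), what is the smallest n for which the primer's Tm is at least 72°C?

n = 24

First 23 bases: GAAAGTGACTGGACAGCGCAAAC → Tm = 70°C (< 72°C)
First 24 bases: GAAAGTGACTGGACAGCGCAAACC → Tm = 74°C (≥ 72°C)
Each additional base adds 2°C (A/T) or 4°C (G/C), so Tm is non-decreasing in n; n = 24 is the first length to reach 72°C.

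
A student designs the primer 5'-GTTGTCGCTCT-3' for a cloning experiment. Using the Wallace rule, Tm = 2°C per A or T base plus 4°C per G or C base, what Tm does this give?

Base counts: C=3, G=3, A=0, T=5
A+T = 5, G+C = 6
Tm = 4·6 + 2·5 = 24 + 10 = 34°C

34°C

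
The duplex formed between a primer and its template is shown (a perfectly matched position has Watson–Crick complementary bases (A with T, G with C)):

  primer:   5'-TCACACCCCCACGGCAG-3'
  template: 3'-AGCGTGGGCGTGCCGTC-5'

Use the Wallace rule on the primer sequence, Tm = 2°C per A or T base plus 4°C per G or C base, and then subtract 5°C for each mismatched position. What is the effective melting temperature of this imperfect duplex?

Primer base counts: A=4, T=1, G=3, C=9 → A+T=5, G+C=12
Perfect-match Tm = 2(5) + 4(12) = 10 + 48 = 58°C
Mismatches (positions where the bases are not complementary): 2 (at positions 3, 9)
Effective Tm = 58 − 2×5 = 58 − 10 = 48°C

48°C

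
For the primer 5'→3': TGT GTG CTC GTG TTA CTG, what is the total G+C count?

9

C=3, A=1, T=8, G=6
G+C = 6 + 3 = 9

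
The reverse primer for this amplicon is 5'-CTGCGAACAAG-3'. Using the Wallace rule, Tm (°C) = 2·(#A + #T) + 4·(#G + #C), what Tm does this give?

Base counts: T=1, A=4, G=3, C=3
A+T = 5, G+C = 6
Tm = 4·6 + 2·5 = 24 + 10 = 34°C

34°C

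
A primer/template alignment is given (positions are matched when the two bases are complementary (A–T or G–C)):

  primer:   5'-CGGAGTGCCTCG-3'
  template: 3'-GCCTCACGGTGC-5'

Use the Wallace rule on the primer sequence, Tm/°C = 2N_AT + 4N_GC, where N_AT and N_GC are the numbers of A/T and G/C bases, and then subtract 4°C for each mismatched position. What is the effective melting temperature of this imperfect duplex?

38°C

Primer base counts: A=1, T=2, G=5, C=4 → A+T=3, G+C=9
Perfect-match Tm = 2(3) + 4(9) = 6 + 36 = 42°C
Mismatches (positions where the bases are not complementary): 1 (at position 10)
Effective Tm = 42 − 1×4 = 42 − 4 = 38°C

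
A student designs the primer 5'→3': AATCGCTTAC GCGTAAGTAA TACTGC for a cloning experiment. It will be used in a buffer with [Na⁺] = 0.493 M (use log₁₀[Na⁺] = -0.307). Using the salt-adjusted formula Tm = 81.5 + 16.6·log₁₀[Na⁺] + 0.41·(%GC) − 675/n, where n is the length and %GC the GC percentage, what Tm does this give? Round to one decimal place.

67.8°C

Length n = 26. Base counts: G=5, C=6, A=8, T=7
G+C = 11, so %GC = 11/26 × 100 = 42.308%
Salt term: 16.6 × (-0.307) = -5.096
GC term: 0.41 × 42.308 = 17.346; length term: −675/26 = −25.962
Tm = 81.5 + (-5.096) + 17.346 − 25.962 = 67.788 → 67.8°C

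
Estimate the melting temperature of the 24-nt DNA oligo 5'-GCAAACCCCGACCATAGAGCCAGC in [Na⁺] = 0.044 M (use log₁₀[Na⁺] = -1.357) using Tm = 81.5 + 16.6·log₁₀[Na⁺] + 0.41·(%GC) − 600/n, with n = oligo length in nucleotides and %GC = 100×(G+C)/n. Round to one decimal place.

59.6°C

Length n = 24. Base counts: T=1, C=10, A=8, G=5
G+C = 15, so %GC = 15/24 × 100 = 62.5%
Salt term: 16.6 × (-1.357) = -22.526
GC term: 0.41 × 62.5 = 25.625; length term: −600/24 = −25
Tm = 81.5 + (-22.526) + 25.625 − 25 = 59.599 → 59.6°C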